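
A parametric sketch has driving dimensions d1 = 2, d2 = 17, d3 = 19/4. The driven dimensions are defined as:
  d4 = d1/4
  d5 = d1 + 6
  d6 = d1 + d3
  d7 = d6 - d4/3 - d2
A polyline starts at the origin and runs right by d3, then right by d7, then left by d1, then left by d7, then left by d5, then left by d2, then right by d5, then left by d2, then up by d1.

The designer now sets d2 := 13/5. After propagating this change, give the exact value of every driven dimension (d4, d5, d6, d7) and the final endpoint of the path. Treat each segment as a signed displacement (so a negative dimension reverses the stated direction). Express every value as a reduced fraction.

d4 = 1/2
d5 = 8
d6 = 27/4
d7 = 239/60
endpoint = (-49/20, 2)

Apply edit: d2 := 13/5
  d4 = d1/4 = 1/2
  d5 = d1 + 6 = 8
  d6 = d1 + d3 = 27/4
  d7 = d6 - d4/3 - d2 = 239/60
Walk from origin (0, 0):
  seg 1: right by d3 = 19/4 → (19/4, 0)
  seg 2: right by d7 = 239/60 → (131/15, 0)
  seg 3: left by d1 = 2 → (101/15, 0)
  seg 4: left by d7 = 239/60 → (11/4, 0)
  seg 5: left by d5 = 8 → (-21/4, 0)
  seg 6: left by d2 = 13/5 → (-157/20, 0)
  seg 7: right by d5 = 8 → (3/20, 0)
  seg 8: left by d2 = 13/5 → (-49/20, 0)
  seg 9: up by d1 = 2 → (-49/20, 2)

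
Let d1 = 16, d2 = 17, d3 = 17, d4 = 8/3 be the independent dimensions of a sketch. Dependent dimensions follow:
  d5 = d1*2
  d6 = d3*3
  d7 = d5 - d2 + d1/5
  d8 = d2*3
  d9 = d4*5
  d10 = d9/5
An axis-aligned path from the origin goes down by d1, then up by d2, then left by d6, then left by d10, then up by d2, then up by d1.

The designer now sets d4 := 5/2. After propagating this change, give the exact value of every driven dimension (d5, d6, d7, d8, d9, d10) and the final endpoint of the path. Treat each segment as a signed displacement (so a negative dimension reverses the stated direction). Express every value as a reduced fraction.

d5 = 32
d6 = 51
d7 = 91/5
d8 = 51
d9 = 25/2
d10 = 5/2
endpoint = (-107/2, 34)

Apply edit: d4 := 5/2
  d5 = d1*2 = 32
  d6 = d3*3 = 51
  d7 = d5 - d2 + d1/5 = 91/5
  d8 = d2*3 = 51
  d9 = d4*5 = 25/2
  d10 = d9/5 = 5/2
Walk from origin (0, 0):
  seg 1: down by d1 = 16 → (0, -16)
  seg 2: up by d2 = 17 → (0, 1)
  seg 3: left by d6 = 51 → (-51, 1)
  seg 4: left by d10 = 5/2 → (-107/2, 1)
  seg 5: up by d2 = 17 → (-107/2, 18)
  seg 6: up by d1 = 16 → (-107/2, 34)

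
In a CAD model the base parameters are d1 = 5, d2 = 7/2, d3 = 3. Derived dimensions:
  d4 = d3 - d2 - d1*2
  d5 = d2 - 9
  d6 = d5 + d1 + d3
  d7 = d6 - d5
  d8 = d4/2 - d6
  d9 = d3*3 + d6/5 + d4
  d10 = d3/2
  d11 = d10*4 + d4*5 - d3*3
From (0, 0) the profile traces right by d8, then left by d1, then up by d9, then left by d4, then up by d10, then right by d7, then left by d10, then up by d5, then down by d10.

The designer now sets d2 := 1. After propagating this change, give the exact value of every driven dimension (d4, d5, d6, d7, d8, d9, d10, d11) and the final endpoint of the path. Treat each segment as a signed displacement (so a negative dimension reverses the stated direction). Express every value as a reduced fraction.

d4 = -8
d5 = -8
d6 = 0
d7 = 8
d8 = -4
d9 = 1
d10 = 3/2
d11 = -43
endpoint = (11/2, -7)

Apply edit: d2 := 1
  d4 = d3 - d2 - d1*2 = -8
  d5 = d2 - 9 = -8
  d6 = d5 + d1 + d3 = 0
  d7 = d6 - d5 = 8
  d8 = d4/2 - d6 = -4
  d9 = d3*3 + d6/5 + d4 = 1
  d10 = d3/2 = 3/2
  d11 = d10*4 + d4*5 - d3*3 = -43
Walk from origin (0, 0):
  seg 1: right by d8 = -4 → (-4, 0)
  seg 2: left by d1 = 5 → (-9, 0)
  seg 3: up by d9 = 1 → (-9, 1)
  seg 4: left by d4 = -8 → (-1, 1)
  seg 5: up by d10 = 3/2 → (-1, 5/2)
  seg 6: right by d7 = 8 → (7, 5/2)
  seg 7: left by d10 = 3/2 → (11/2, 5/2)
  seg 8: up by d5 = -8 → (11/2, -11/2)
  seg 9: down by d10 = 3/2 → (11/2, -7)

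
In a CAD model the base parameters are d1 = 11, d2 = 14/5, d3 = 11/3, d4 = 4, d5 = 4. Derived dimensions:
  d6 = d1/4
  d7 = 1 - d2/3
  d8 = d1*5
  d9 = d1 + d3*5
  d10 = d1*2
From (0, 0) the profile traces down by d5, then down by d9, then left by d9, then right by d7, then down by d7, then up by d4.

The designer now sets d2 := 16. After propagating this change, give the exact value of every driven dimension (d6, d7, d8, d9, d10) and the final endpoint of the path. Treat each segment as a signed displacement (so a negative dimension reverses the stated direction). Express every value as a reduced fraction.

d6 = 11/4
d7 = -13/3
d8 = 55
d9 = 88/3
d10 = 22
endpoint = (-101/3, -25)

Apply edit: d2 := 16
  d6 = d1/4 = 11/4
  d7 = 1 - d2/3 = -13/3
  d8 = d1*5 = 55
  d9 = d1 + d3*5 = 88/3
  d10 = d1*2 = 22
Walk from origin (0, 0):
  seg 1: down by d5 = 4 → (0, -4)
  seg 2: down by d9 = 88/3 → (0, -100/3)
  seg 3: left by d9 = 88/3 → (-88/3, -100/3)
  seg 4: right by d7 = -13/3 → (-101/3, -100/3)
  seg 5: down by d7 = -13/3 → (-101/3, -29)
  seg 6: up by d4 = 4 → (-101/3, -25)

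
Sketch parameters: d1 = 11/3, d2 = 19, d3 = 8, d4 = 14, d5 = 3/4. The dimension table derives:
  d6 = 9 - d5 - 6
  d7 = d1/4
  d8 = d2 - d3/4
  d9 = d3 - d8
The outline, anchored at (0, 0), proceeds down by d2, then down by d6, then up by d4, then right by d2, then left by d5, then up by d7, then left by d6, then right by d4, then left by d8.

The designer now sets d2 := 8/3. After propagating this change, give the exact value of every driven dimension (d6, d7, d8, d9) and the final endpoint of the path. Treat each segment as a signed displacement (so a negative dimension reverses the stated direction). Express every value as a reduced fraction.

Apply edit: d2 := 8/3
  d6 = 9 - d5 - 6 = 9/4
  d7 = d1/4 = 11/12
  d8 = d2 - d3/4 = 2/3
  d9 = d3 - d8 = 22/3
Walk from origin (0, 0):
  seg 1: down by d2 = 8/3 → (0, -8/3)
  seg 2: down by d6 = 9/4 → (0, -59/12)
  seg 3: up by d4 = 14 → (0, 109/12)
  seg 4: right by d2 = 8/3 → (8/3, 109/12)
  seg 5: left by d5 = 3/4 → (23/12, 109/12)
  seg 6: up by d7 = 11/12 → (23/12, 10)
  seg 7: left by d6 = 9/4 → (-1/3, 10)
  seg 8: right by d4 = 14 → (41/3, 10)
  seg 9: left by d8 = 2/3 → (13, 10)

d6 = 9/4
d7 = 11/12
d8 = 2/3
d9 = 22/3
endpoint = (13, 10)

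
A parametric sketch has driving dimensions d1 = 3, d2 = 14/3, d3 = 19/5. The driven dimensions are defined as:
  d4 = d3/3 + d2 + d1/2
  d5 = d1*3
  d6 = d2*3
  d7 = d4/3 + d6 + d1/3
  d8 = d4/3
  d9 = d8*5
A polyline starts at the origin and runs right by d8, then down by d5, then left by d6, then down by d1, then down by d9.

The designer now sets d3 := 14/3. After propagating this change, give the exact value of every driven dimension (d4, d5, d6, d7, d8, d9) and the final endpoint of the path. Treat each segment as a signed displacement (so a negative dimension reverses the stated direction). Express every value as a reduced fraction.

d4 = 139/18
d5 = 9
d6 = 14
d7 = 949/54
d8 = 139/54
d9 = 695/54
endpoint = (-617/54, -1343/54)

Apply edit: d3 := 14/3
  d4 = d3/3 + d2 + d1/2 = 139/18
  d5 = d1*3 = 9
  d6 = d2*3 = 14
  d7 = d4/3 + d6 + d1/3 = 949/54
  d8 = d4/3 = 139/54
  d9 = d8*5 = 695/54
Walk from origin (0, 0):
  seg 1: right by d8 = 139/54 → (139/54, 0)
  seg 2: down by d5 = 9 → (139/54, -9)
  seg 3: left by d6 = 14 → (-617/54, -9)
  seg 4: down by d1 = 3 → (-617/54, -12)
  seg 5: down by d9 = 695/54 → (-617/54, -1343/54)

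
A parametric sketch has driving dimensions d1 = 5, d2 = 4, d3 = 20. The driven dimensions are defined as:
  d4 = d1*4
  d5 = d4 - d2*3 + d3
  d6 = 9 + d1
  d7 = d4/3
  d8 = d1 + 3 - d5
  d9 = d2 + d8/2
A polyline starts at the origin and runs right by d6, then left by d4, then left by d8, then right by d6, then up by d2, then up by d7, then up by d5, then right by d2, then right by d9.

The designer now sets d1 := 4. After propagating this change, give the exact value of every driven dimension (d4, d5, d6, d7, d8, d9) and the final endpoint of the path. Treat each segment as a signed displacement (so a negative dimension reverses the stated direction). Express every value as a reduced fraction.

Apply edit: d1 := 4
  d4 = d1*4 = 16
  d5 = d4 - d2*3 + d3 = 24
  d6 = 9 + d1 = 13
  d7 = d4/3 = 16/3
  d8 = d1 + 3 - d5 = -17
  d9 = d2 + d8/2 = -9/2
Walk from origin (0, 0):
  seg 1: right by d6 = 13 → (13, 0)
  seg 2: left by d4 = 16 → (-3, 0)
  seg 3: left by d8 = -17 → (14, 0)
  seg 4: right by d6 = 13 → (27, 0)
  seg 5: up by d2 = 4 → (27, 4)
  seg 6: up by d7 = 16/3 → (27, 28/3)
  seg 7: up by d5 = 24 → (27, 100/3)
  seg 8: right by d2 = 4 → (31, 100/3)
  seg 9: right by d9 = -9/2 → (53/2, 100/3)

d4 = 16
d5 = 24
d6 = 13
d7 = 16/3
d8 = -17
d9 = -9/2
endpoint = (53/2, 100/3)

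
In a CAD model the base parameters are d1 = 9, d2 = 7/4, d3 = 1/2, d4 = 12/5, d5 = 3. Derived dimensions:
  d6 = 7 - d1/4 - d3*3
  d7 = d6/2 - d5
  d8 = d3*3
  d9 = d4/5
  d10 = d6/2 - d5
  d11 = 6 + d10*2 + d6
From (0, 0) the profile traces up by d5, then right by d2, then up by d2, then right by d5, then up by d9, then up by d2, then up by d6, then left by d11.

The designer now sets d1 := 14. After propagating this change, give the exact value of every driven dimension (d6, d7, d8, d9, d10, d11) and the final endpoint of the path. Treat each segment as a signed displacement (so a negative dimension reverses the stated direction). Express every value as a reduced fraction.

d6 = 2
d7 = -2
d8 = 3/2
d9 = 12/25
d10 = -2
d11 = 4
endpoint = (3/4, 449/50)

Apply edit: d1 := 14
  d6 = 7 - d1/4 - d3*3 = 2
  d7 = d6/2 - d5 = -2
  d8 = d3*3 = 3/2
  d9 = d4/5 = 12/25
  d10 = d6/2 - d5 = -2
  d11 = 6 + d10*2 + d6 = 4
Walk from origin (0, 0):
  seg 1: up by d5 = 3 → (0, 3)
  seg 2: right by d2 = 7/4 → (7/4, 3)
  seg 3: up by d2 = 7/4 → (7/4, 19/4)
  seg 4: right by d5 = 3 → (19/4, 19/4)
  seg 5: up by d9 = 12/25 → (19/4, 523/100)
  seg 6: up by d2 = 7/4 → (19/4, 349/50)
  seg 7: up by d6 = 2 → (19/4, 449/50)
  seg 8: left by d11 = 4 → (3/4, 449/50)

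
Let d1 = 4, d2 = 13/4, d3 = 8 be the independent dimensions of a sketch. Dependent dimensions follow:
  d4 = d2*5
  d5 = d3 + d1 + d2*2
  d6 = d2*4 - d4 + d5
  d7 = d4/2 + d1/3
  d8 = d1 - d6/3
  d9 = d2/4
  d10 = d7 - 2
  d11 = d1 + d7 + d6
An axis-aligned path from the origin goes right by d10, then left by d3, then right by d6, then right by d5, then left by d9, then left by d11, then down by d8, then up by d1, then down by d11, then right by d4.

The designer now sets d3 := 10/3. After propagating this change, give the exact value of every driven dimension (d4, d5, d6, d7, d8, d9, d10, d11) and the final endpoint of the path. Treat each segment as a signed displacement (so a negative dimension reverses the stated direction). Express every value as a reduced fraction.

d4 = 65/4
d5 = 83/6
d6 = 127/12
d7 = 227/24
d8 = 17/36
d9 = 13/16
d10 = 179/24
d11 = 577/24
endpoint = (319/16, -1477/72)

Apply edit: d3 := 10/3
  d4 = d2*5 = 65/4
  d5 = d3 + d1 + d2*2 = 83/6
  d6 = d2*4 - d4 + d5 = 127/12
  d7 = d4/2 + d1/3 = 227/24
  d8 = d1 - d6/3 = 17/36
  d9 = d2/4 = 13/16
  d10 = d7 - 2 = 179/24
  d11 = d1 + d7 + d6 = 577/24
Walk from origin (0, 0):
  seg 1: right by d10 = 179/24 → (179/24, 0)
  seg 2: left by d3 = 10/3 → (33/8, 0)
  seg 3: right by d6 = 127/12 → (353/24, 0)
  seg 4: right by d5 = 83/6 → (685/24, 0)
  seg 5: left by d9 = 13/16 → (1331/48, 0)
  seg 6: left by d11 = 577/24 → (59/16, 0)
  seg 7: down by d8 = 17/36 → (59/16, -17/36)
  seg 8: up by d1 = 4 → (59/16, 127/36)
  seg 9: down by d11 = 577/24 → (59/16, -1477/72)
  seg 10: right by d4 = 65/4 → (319/16, -1477/72)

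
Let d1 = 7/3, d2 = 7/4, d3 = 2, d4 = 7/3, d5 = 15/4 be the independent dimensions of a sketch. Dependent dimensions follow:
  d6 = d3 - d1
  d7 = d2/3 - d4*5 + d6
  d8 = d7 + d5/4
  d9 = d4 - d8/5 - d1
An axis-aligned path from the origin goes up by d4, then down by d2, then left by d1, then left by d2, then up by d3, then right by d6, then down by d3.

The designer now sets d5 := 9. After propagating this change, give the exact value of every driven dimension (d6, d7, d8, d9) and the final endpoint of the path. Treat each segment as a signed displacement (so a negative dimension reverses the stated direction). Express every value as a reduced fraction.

d6 = -1/3
d7 = -137/12
d8 = -55/6
d9 = 11/6
endpoint = (-53/12, 7/12)

Apply edit: d5 := 9
  d6 = d3 - d1 = -1/3
  d7 = d2/3 - d4*5 + d6 = -137/12
  d8 = d7 + d5/4 = -55/6
  d9 = d4 - d8/5 - d1 = 11/6
Walk from origin (0, 0):
  seg 1: up by d4 = 7/3 → (0, 7/3)
  seg 2: down by d2 = 7/4 → (0, 7/12)
  seg 3: left by d1 = 7/3 → (-7/3, 7/12)
  seg 4: left by d2 = 7/4 → (-49/12, 7/12)
  seg 5: up by d3 = 2 → (-49/12, 31/12)
  seg 6: right by d6 = -1/3 → (-53/12, 31/12)
  seg 7: down by d3 = 2 → (-53/12, 7/12)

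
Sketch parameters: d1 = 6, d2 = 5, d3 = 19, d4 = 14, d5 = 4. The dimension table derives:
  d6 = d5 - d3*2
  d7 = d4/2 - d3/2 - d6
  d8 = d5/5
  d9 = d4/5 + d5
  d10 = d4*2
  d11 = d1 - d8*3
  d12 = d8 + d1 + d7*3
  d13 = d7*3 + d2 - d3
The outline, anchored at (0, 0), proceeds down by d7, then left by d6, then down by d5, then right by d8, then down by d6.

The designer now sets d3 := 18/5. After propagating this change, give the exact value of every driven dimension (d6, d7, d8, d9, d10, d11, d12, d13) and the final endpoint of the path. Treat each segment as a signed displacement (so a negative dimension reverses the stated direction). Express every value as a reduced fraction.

d6 = -16/5
d7 = 42/5
d8 = 4/5
d9 = 34/5
d10 = 28
d11 = 18/5
d12 = 32
d13 = 133/5
endpoint = (4, -46/5)

Apply edit: d3 := 18/5
  d6 = d5 - d3*2 = -16/5
  d7 = d4/2 - d3/2 - d6 = 42/5
  d8 = d5/5 = 4/5
  d9 = d4/5 + d5 = 34/5
  d10 = d4*2 = 28
  d11 = d1 - d8*3 = 18/5
  d12 = d8 + d1 + d7*3 = 32
  d13 = d7*3 + d2 - d3 = 133/5
Walk from origin (0, 0):
  seg 1: down by d7 = 42/5 → (0, -42/5)
  seg 2: left by d6 = -16/5 → (16/5, -42/5)
  seg 3: down by d5 = 4 → (16/5, -62/5)
  seg 4: right by d8 = 4/5 → (4, -62/5)
  seg 5: down by d6 = -16/5 → (4, -46/5)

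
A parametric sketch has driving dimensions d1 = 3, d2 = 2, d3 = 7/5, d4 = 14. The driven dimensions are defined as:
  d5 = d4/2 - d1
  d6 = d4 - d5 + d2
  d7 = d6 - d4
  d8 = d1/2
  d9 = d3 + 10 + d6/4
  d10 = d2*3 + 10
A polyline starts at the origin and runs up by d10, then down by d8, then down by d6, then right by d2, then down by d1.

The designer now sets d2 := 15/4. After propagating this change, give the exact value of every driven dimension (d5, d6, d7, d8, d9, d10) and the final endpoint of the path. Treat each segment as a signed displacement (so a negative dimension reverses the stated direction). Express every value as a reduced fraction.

d5 = 4
d6 = 55/4
d7 = -1/4
d8 = 3/2
d9 = 1187/80
d10 = 85/4
endpoint = (15/4, 3)

Apply edit: d2 := 15/4
  d5 = d4/2 - d1 = 4
  d6 = d4 - d5 + d2 = 55/4
  d7 = d6 - d4 = -1/4
  d8 = d1/2 = 3/2
  d9 = d3 + 10 + d6/4 = 1187/80
  d10 = d2*3 + 10 = 85/4
Walk from origin (0, 0):
  seg 1: up by d10 = 85/4 → (0, 85/4)
  seg 2: down by d8 = 3/2 → (0, 79/4)
  seg 3: down by d6 = 55/4 → (0, 6)
  seg 4: right by d2 = 15/4 → (15/4, 6)
  seg 5: down by d1 = 3 → (15/4, 3)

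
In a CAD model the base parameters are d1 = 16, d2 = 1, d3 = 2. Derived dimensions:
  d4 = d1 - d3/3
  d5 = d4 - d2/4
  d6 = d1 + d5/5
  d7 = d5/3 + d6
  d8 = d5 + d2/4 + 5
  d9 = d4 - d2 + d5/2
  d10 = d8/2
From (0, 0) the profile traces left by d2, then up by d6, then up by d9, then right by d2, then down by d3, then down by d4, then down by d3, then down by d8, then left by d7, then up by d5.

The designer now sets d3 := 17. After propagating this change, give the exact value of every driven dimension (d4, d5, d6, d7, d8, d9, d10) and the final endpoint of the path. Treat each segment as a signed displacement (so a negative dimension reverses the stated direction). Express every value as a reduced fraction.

d4 = 31/3
d5 = 121/12
d6 = 1081/60
d7 = 962/45
d8 = 46/3
d9 = 115/8
d10 = 23/3
endpoint = (-962/45, -2063/120)

Apply edit: d3 := 17
  d4 = d1 - d3/3 = 31/3
  d5 = d4 - d2/4 = 121/12
  d6 = d1 + d5/5 = 1081/60
  d7 = d5/3 + d6 = 962/45
  d8 = d5 + d2/4 + 5 = 46/3
  d9 = d4 - d2 + d5/2 = 115/8
  d10 = d8/2 = 23/3
Walk from origin (0, 0):
  seg 1: left by d2 = 1 → (-1, 0)
  seg 2: up by d6 = 1081/60 → (-1, 1081/60)
  seg 3: up by d9 = 115/8 → (-1, 3887/120)
  seg 4: right by d2 = 1 → (0, 3887/120)
  seg 5: down by d3 = 17 → (0, 1847/120)
  seg 6: down by d4 = 31/3 → (0, 607/120)
  seg 7: down by d3 = 17 → (0, -1433/120)
  seg 8: down by d8 = 46/3 → (0, -1091/40)
  seg 9: left by d7 = 962/45 → (-962/45, -1091/40)
  seg 10: up by d5 = 121/12 → (-962/45, -2063/120)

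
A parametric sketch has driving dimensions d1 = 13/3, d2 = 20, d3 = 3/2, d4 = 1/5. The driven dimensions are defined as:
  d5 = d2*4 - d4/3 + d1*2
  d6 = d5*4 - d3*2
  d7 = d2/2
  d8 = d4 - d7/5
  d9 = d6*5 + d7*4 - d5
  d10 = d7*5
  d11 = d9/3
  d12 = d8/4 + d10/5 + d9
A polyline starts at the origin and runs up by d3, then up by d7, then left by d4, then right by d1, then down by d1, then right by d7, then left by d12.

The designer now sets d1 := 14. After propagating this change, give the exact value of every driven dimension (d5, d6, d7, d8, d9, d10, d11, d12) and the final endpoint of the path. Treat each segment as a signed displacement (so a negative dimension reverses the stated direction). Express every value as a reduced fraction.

d5 = 1619/15
d6 = 6431/15
d7 = 10
d8 = -9/5
d9 = 31136/15
d10 = 50
d11 = 31136/45
d12 = 125117/60
endpoint = (-123689/60, -5/2)

Apply edit: d1 := 14
  d5 = d2*4 - d4/3 + d1*2 = 1619/15
  d6 = d5*4 - d3*2 = 6431/15
  d7 = d2/2 = 10
  d8 = d4 - d7/5 = -9/5
  d9 = d6*5 + d7*4 - d5 = 31136/15
  d10 = d7*5 = 50
  d11 = d9/3 = 31136/45
  d12 = d8/4 + d10/5 + d9 = 125117/60
Walk from origin (0, 0):
  seg 1: up by d3 = 3/2 → (0, 3/2)
  seg 2: up by d7 = 10 → (0, 23/2)
  seg 3: left by d4 = 1/5 → (-1/5, 23/2)
  seg 4: right by d1 = 14 → (69/5, 23/2)
  seg 5: down by d1 = 14 → (69/5, -5/2)
  seg 6: right by d7 = 10 → (119/5, -5/2)
  seg 7: left by d12 = 125117/60 → (-123689/60, -5/2)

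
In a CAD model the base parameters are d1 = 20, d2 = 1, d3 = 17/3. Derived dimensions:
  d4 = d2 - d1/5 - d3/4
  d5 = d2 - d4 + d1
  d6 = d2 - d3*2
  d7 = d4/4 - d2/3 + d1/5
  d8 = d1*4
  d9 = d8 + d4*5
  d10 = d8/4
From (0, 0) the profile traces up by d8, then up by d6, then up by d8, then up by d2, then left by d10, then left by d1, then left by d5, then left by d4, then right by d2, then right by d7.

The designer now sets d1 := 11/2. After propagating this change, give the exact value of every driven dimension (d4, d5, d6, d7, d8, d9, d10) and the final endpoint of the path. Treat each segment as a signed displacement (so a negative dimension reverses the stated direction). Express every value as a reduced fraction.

Apply edit: d1 := 11/2
  d4 = d2 - d1/5 - d3/4 = -91/60
  d5 = d2 - d4 + d1 = 481/60
  d6 = d2 - d3*2 = -31/3
  d7 = d4/4 - d2/3 + d1/5 = 31/80
  d8 = d1*4 = 22
  d9 = d8 + d4*5 = 173/12
  d10 = d8/4 = 11/2
Walk from origin (0, 0):
  seg 1: up by d8 = 22 → (0, 22)
  seg 2: up by d6 = -31/3 → (0, 35/3)
  seg 3: up by d8 = 22 → (0, 101/3)
  seg 4: up by d2 = 1 → (0, 104/3)
  seg 5: left by d10 = 11/2 → (-11/2, 104/3)
  seg 6: left by d1 = 11/2 → (-11, 104/3)
  seg 7: left by d5 = 481/60 → (-1141/60, 104/3)
  seg 8: left by d4 = -91/60 → (-35/2, 104/3)
  seg 9: right by d2 = 1 → (-33/2, 104/3)
  seg 10: right by d7 = 31/80 → (-1289/80, 104/3)

d4 = -91/60
d5 = 481/60
d6 = -31/3
d7 = 31/80
d8 = 22
d9 = 173/12
d10 = 11/2
endpoint = (-1289/80, 104/3)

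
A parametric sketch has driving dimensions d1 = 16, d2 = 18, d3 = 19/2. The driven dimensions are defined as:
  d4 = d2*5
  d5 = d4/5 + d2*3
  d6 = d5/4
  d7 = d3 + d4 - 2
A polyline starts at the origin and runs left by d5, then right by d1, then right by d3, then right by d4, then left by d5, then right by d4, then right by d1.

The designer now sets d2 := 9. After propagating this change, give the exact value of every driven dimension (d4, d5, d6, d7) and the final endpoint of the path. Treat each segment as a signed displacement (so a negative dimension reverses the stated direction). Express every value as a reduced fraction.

Apply edit: d2 := 9
  d4 = d2*5 = 45
  d5 = d4/5 + d2*3 = 36
  d6 = d5/4 = 9
  d7 = d3 + d4 - 2 = 105/2
Walk from origin (0, 0):
  seg 1: left by d5 = 36 → (-36, 0)
  seg 2: right by d1 = 16 → (-20, 0)
  seg 3: right by d3 = 19/2 → (-21/2, 0)
  seg 4: right by d4 = 45 → (69/2, 0)
  seg 5: left by d5 = 36 → (-3/2, 0)
  seg 6: right by d4 = 45 → (87/2, 0)
  seg 7: right by d1 = 16 → (119/2, 0)

d4 = 45
d5 = 36
d6 = 9
d7 = 105/2
endpoint = (119/2, 0)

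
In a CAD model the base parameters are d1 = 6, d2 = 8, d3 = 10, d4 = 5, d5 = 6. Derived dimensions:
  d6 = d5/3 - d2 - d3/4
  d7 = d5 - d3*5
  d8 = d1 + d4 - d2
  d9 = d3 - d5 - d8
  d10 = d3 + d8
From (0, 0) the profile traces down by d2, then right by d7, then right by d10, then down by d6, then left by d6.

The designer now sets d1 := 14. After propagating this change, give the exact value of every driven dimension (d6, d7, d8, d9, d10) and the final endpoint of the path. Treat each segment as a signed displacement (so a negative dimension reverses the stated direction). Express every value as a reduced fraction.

Apply edit: d1 := 14
  d6 = d5/3 - d2 - d3/4 = -17/2
  d7 = d5 - d3*5 = -44
  d8 = d1 + d4 - d2 = 11
  d9 = d3 - d5 - d8 = -7
  d10 = d3 + d8 = 21
Walk from origin (0, 0):
  seg 1: down by d2 = 8 → (0, -8)
  seg 2: right by d7 = -44 → (-44, -8)
  seg 3: right by d10 = 21 → (-23, -8)
  seg 4: down by d6 = -17/2 → (-23, 1/2)
  seg 5: left by d6 = -17/2 → (-29/2, 1/2)

d6 = -17/2
d7 = -44
d8 = 11
d9 = -7
d10 = 21
endpoint = (-29/2, 1/2)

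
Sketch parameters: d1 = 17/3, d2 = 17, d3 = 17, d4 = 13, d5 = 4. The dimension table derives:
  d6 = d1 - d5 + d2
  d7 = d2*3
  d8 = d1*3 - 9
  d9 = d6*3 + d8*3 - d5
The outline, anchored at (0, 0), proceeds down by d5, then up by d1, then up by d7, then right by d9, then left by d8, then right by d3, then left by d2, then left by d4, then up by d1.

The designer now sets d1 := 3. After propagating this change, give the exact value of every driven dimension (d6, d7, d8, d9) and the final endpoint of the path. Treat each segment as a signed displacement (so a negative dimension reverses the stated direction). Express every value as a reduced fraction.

d6 = 16
d7 = 51
d8 = 0
d9 = 44
endpoint = (31, 53)

Apply edit: d1 := 3
  d6 = d1 - d5 + d2 = 16
  d7 = d2*3 = 51
  d8 = d1*3 - 9 = 0
  d9 = d6*3 + d8*3 - d5 = 44
Walk from origin (0, 0):
  seg 1: down by d5 = 4 → (0, -4)
  seg 2: up by d1 = 3 → (0, -1)
  seg 3: up by d7 = 51 → (0, 50)
  seg 4: right by d9 = 44 → (44, 50)
  seg 5: left by d8 = 0 → (44, 50)
  seg 6: right by d3 = 17 → (61, 50)
  seg 7: left by d2 = 17 → (44, 50)
  seg 8: left by d4 = 13 → (31, 50)
  seg 9: up by d1 = 3 → (31, 53)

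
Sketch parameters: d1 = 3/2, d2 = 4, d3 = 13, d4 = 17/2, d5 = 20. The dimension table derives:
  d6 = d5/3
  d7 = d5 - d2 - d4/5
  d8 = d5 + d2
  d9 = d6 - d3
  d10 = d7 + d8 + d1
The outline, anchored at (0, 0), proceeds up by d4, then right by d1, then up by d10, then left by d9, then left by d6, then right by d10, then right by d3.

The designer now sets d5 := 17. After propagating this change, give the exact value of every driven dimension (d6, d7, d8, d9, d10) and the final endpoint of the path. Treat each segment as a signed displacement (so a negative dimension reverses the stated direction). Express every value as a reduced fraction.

d6 = 17/3
d7 = 113/10
d8 = 21
d9 = -22/3
d10 = 169/5
endpoint = (1499/30, 423/10)

Apply edit: d5 := 17
  d6 = d5/3 = 17/3
  d7 = d5 - d2 - d4/5 = 113/10
  d8 = d5 + d2 = 21
  d9 = d6 - d3 = -22/3
  d10 = d7 + d8 + d1 = 169/5
Walk from origin (0, 0):
  seg 1: up by d4 = 17/2 → (0, 17/2)
  seg 2: right by d1 = 3/2 → (3/2, 17/2)
  seg 3: up by d10 = 169/5 → (3/2, 423/10)
  seg 4: left by d9 = -22/3 → (53/6, 423/10)
  seg 5: left by d6 = 17/3 → (19/6, 423/10)
  seg 6: right by d10 = 169/5 → (1109/30, 423/10)
  seg 7: right by d3 = 13 → (1499/30, 423/10)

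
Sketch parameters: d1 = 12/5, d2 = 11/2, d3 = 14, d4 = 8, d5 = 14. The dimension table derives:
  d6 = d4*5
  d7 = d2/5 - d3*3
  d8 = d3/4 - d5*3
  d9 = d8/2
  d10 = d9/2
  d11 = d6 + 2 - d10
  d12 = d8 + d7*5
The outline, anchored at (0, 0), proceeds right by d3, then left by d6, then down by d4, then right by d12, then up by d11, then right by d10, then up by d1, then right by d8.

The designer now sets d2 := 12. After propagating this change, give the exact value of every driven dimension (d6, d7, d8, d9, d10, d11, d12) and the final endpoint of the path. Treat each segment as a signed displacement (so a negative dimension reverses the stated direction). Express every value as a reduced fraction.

Apply edit: d2 := 12
  d6 = d4*5 = 40
  d7 = d2/5 - d3*3 = -198/5
  d8 = d3/4 - d5*3 = -77/2
  d9 = d8/2 = -77/4
  d10 = d9/2 = -77/8
  d11 = d6 + 2 - d10 = 413/8
  d12 = d8 + d7*5 = -473/2
Walk from origin (0, 0):
  seg 1: right by d3 = 14 → (14, 0)
  seg 2: left by d6 = 40 → (-26, 0)
  seg 3: down by d4 = 8 → (-26, -8)
  seg 4: right by d12 = -473/2 → (-525/2, -8)
  seg 5: up by d11 = 413/8 → (-525/2, 349/8)
  seg 6: right by d10 = -77/8 → (-2177/8, 349/8)
  seg 7: up by d1 = 12/5 → (-2177/8, 1841/40)
  seg 8: right by d8 = -77/2 → (-2485/8, 1841/40)

d6 = 40
d7 = -198/5
d8 = -77/2
d9 = -77/4
d10 = -77/8
d11 = 413/8
d12 = -473/2
endpoint = (-2485/8, 1841/40)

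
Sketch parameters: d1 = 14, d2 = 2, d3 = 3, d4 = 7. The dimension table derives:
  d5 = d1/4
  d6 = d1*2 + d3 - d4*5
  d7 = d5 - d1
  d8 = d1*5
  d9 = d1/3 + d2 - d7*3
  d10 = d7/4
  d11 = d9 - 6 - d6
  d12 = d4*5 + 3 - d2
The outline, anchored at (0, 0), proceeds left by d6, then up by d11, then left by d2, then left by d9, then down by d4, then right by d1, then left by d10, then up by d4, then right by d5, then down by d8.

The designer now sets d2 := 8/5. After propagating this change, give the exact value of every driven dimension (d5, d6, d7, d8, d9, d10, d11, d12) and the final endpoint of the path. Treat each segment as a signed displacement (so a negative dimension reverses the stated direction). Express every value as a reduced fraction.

Apply edit: d2 := 8/5
  d5 = d1/4 = 7/2
  d6 = d1*2 + d3 - d4*5 = -4
  d7 = d5 - d1 = -21/2
  d8 = d1*5 = 70
  d9 = d1/3 + d2 - d7*3 = 1133/30
  d10 = d7/4 = -21/8
  d11 = d9 - 6 - d6 = 1073/30
  d12 = d4*5 + 3 - d2 = 182/5
Walk from origin (0, 0):
  seg 1: left by d6 = -4 → (4, 0)
  seg 2: up by d11 = 1073/30 → (4, 1073/30)
  seg 3: left by d2 = 8/5 → (12/5, 1073/30)
  seg 4: left by d9 = 1133/30 → (-1061/30, 1073/30)
  seg 5: down by d4 = 7 → (-1061/30, 863/30)
  seg 6: right by d1 = 14 → (-641/30, 863/30)
  seg 7: left by d10 = -21/8 → (-2249/120, 863/30)
  seg 8: up by d4 = 7 → (-2249/120, 1073/30)
  seg 9: right by d5 = 7/2 → (-1829/120, 1073/30)
  seg 10: down by d8 = 70 → (-1829/120, -1027/30)

d5 = 7/2
d6 = -4
d7 = -21/2
d8 = 70
d9 = 1133/30
d10 = -21/8
d11 = 1073/30
d12 = 182/5
endpoint = (-1829/120, -1027/30)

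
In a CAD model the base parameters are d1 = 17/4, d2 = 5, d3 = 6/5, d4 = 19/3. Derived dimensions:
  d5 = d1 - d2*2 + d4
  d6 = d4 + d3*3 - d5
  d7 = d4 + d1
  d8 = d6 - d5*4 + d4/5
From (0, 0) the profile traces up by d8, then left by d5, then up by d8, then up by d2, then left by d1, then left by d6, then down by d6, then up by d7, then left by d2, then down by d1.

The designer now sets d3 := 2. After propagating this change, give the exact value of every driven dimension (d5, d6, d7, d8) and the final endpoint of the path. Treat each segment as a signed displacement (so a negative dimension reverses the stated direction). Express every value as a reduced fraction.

d5 = 7/12
d6 = 47/4
d7 = 127/12
d8 = 641/60
endpoint = (-259/12, 419/20)

Apply edit: d3 := 2
  d5 = d1 - d2*2 + d4 = 7/12
  d6 = d4 + d3*3 - d5 = 47/4
  d7 = d4 + d1 = 127/12
  d8 = d6 - d5*4 + d4/5 = 641/60
Walk from origin (0, 0):
  seg 1: up by d8 = 641/60 → (0, 641/60)
  seg 2: left by d5 = 7/12 → (-7/12, 641/60)
  seg 3: up by d8 = 641/60 → (-7/12, 641/30)
  seg 4: up by d2 = 5 → (-7/12, 791/30)
  seg 5: left by d1 = 17/4 → (-29/6, 791/30)
  seg 6: left by d6 = 47/4 → (-199/12, 791/30)
  seg 7: down by d6 = 47/4 → (-199/12, 877/60)
  seg 8: up by d7 = 127/12 → (-199/12, 126/5)
  seg 9: left by d2 = 5 → (-259/12, 126/5)
  seg 10: down by d1 = 17/4 → (-259/12, 419/20)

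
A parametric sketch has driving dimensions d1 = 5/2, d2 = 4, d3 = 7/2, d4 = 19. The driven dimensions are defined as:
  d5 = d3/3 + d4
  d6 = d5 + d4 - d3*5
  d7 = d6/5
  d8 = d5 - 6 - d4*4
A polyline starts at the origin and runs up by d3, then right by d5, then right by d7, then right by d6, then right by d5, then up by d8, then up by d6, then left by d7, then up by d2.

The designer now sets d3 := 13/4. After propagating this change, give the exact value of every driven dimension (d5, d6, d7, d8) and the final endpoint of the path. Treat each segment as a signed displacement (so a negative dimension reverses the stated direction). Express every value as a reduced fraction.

d5 = 241/12
d6 = 137/6
d7 = 137/30
d8 = -743/12
endpoint = (63, -191/6)

Apply edit: d3 := 13/4
  d5 = d3/3 + d4 = 241/12
  d6 = d5 + d4 - d3*5 = 137/6
  d7 = d6/5 = 137/30
  d8 = d5 - 6 - d4*4 = -743/12
Walk from origin (0, 0):
  seg 1: up by d3 = 13/4 → (0, 13/4)
  seg 2: right by d5 = 241/12 → (241/12, 13/4)
  seg 3: right by d7 = 137/30 → (493/20, 13/4)
  seg 4: right by d6 = 137/6 → (2849/60, 13/4)
  seg 5: right by d5 = 241/12 → (2027/30, 13/4)
  seg 6: up by d8 = -743/12 → (2027/30, -176/3)
  seg 7: up by d6 = 137/6 → (2027/30, -215/6)
  seg 8: left by d7 = 137/30 → (63, -215/6)
  seg 9: up by d2 = 4 → (63, -191/6)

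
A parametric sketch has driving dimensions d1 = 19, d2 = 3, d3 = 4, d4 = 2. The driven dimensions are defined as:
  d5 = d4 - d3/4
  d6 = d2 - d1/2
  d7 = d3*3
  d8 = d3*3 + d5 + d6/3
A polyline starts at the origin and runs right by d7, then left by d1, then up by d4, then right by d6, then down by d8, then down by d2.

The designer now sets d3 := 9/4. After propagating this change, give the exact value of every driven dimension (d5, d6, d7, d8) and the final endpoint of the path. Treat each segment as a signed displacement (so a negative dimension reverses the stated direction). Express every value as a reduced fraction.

d5 = 23/16
d6 = -13/2
d7 = 27/4
d8 = 289/48
endpoint = (-75/4, -337/48)

Apply edit: d3 := 9/4
  d5 = d4 - d3/4 = 23/16
  d6 = d2 - d1/2 = -13/2
  d7 = d3*3 = 27/4
  d8 = d3*3 + d5 + d6/3 = 289/48
Walk from origin (0, 0):
  seg 1: right by d7 = 27/4 → (27/4, 0)
  seg 2: left by d1 = 19 → (-49/4, 0)
  seg 3: up by d4 = 2 → (-49/4, 2)
  seg 4: right by d6 = -13/2 → (-75/4, 2)
  seg 5: down by d8 = 289/48 → (-75/4, -193/48)
  seg 6: down by d2 = 3 → (-75/4, -337/48)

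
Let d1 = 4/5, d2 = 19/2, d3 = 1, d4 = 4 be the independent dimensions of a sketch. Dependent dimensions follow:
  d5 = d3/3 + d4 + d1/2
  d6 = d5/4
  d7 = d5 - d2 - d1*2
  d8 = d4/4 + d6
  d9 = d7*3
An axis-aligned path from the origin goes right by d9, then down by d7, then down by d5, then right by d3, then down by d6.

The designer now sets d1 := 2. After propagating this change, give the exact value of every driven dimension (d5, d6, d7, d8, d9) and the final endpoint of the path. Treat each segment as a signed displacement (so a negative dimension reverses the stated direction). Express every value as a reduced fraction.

Apply edit: d1 := 2
  d5 = d3/3 + d4 + d1/2 = 16/3
  d6 = d5/4 = 4/3
  d7 = d5 - d2 - d1*2 = -49/6
  d8 = d4/4 + d6 = 7/3
  d9 = d7*3 = -49/2
Walk from origin (0, 0):
  seg 1: right by d9 = -49/2 → (-49/2, 0)
  seg 2: down by d7 = -49/6 → (-49/2, 49/6)
  seg 3: down by d5 = 16/3 → (-49/2, 17/6)
  seg 4: right by d3 = 1 → (-47/2, 17/6)
  seg 5: down by d6 = 4/3 → (-47/2, 3/2)

d5 = 16/3
d6 = 4/3
d7 = -49/6
d8 = 7/3
d9 = -49/2
endpoint = (-47/2, 3/2)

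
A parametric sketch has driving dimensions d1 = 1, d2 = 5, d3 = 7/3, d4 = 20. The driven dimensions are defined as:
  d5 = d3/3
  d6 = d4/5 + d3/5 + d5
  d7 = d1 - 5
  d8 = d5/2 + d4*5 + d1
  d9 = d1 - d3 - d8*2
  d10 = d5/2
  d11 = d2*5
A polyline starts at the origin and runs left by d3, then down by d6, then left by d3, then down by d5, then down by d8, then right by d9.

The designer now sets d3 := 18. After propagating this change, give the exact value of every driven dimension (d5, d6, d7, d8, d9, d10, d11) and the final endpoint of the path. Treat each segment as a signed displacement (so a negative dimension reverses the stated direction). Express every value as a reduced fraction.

d5 = 6
d6 = 68/5
d7 = -4
d8 = 104
d9 = -225
d10 = 3
d11 = 25
endpoint = (-261, -618/5)

Apply edit: d3 := 18
  d5 = d3/3 = 6
  d6 = d4/5 + d3/5 + d5 = 68/5
  d7 = d1 - 5 = -4
  d8 = d5/2 + d4*5 + d1 = 104
  d9 = d1 - d3 - d8*2 = -225
  d10 = d5/2 = 3
  d11 = d2*5 = 25
Walk from origin (0, 0):
  seg 1: left by d3 = 18 → (-18, 0)
  seg 2: down by d6 = 68/5 → (-18, -68/5)
  seg 3: left by d3 = 18 → (-36, -68/5)
  seg 4: down by d5 = 6 → (-36, -98/5)
  seg 5: down by d8 = 104 → (-36, -618/5)
  seg 6: right by d9 = -225 → (-261, -618/5)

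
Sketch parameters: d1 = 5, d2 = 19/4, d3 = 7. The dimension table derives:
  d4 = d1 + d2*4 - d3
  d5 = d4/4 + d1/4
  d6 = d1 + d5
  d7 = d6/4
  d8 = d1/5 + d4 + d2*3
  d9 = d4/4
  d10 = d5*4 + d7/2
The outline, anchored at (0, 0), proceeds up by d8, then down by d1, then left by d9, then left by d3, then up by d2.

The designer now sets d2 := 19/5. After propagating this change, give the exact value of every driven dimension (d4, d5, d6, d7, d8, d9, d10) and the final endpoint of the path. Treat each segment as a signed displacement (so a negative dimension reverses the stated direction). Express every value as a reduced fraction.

d4 = 66/5
d5 = 91/20
d6 = 191/20
d7 = 191/80
d8 = 128/5
d9 = 33/10
d10 = 3103/160
endpoint = (-103/10, 122/5)

Apply edit: d2 := 19/5
  d4 = d1 + d2*4 - d3 = 66/5
  d5 = d4/4 + d1/4 = 91/20
  d6 = d1 + d5 = 191/20
  d7 = d6/4 = 191/80
  d8 = d1/5 + d4 + d2*3 = 128/5
  d9 = d4/4 = 33/10
  d10 = d5*4 + d7/2 = 3103/160
Walk from origin (0, 0):
  seg 1: up by d8 = 128/5 → (0, 128/5)
  seg 2: down by d1 = 5 → (0, 103/5)
  seg 3: left by d9 = 33/10 → (-33/10, 103/5)
  seg 4: left by d3 = 7 → (-103/10, 103/5)
  seg 5: up by d2 = 19/5 → (-103/10, 122/5)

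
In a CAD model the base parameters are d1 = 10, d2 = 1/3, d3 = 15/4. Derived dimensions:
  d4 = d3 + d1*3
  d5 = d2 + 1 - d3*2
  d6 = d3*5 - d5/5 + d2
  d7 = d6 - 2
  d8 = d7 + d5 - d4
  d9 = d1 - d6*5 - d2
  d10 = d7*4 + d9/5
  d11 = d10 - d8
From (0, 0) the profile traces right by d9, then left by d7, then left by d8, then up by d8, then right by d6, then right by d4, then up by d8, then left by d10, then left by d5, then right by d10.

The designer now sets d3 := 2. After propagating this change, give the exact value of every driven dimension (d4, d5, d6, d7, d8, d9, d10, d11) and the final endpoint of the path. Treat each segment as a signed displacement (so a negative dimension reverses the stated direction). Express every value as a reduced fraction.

d4 = 32
d5 = -8/3
d6 = 163/15
d7 = 133/15
d8 = -129/5
d9 = -134/3
d10 = 398/15
d11 = 157/3
endpoint = (89/5, -258/5)

Apply edit: d3 := 2
  d4 = d3 + d1*3 = 32
  d5 = d2 + 1 - d3*2 = -8/3
  d6 = d3*5 - d5/5 + d2 = 163/15
  d7 = d6 - 2 = 133/15
  d8 = d7 + d5 - d4 = -129/5
  d9 = d1 - d6*5 - d2 = -134/3
  d10 = d7*4 + d9/5 = 398/15
  d11 = d10 - d8 = 157/3
Walk from origin (0, 0):
  seg 1: right by d9 = -134/3 → (-134/3, 0)
  seg 2: left by d7 = 133/15 → (-803/15, 0)
  seg 3: left by d8 = -129/5 → (-416/15, 0)
  seg 4: up by d8 = -129/5 → (-416/15, -129/5)
  seg 5: right by d6 = 163/15 → (-253/15, -129/5)
  seg 6: right by d4 = 32 → (227/15, -129/5)
  seg 7: up by d8 = -129/5 → (227/15, -258/5)
  seg 8: left by d10 = 398/15 → (-57/5, -258/5)
  seg 9: left by d5 = -8/3 → (-131/15, -258/5)
  seg 10: right by d10 = 398/15 → (89/5, -258/5)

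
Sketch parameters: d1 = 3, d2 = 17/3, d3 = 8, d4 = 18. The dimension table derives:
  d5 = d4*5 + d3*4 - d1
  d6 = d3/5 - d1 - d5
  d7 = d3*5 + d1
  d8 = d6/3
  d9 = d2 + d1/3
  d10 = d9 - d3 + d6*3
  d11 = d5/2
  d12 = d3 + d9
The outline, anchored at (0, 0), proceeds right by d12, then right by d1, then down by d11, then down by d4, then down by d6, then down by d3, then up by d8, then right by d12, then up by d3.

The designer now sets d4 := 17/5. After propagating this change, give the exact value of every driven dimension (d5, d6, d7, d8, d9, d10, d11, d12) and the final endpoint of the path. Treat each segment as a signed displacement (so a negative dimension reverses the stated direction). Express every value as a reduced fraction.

Apply edit: d4 := 17/5
  d5 = d4*5 + d3*4 - d1 = 46
  d6 = d3/5 - d1 - d5 = -237/5
  d7 = d3*5 + d1 = 43
  d8 = d6/3 = -79/5
  d9 = d2 + d1/3 = 20/3
  d10 = d9 - d3 + d6*3 = -2153/15
  d11 = d5/2 = 23
  d12 = d3 + d9 = 44/3
Walk from origin (0, 0):
  seg 1: right by d12 = 44/3 → (44/3, 0)
  seg 2: right by d1 = 3 → (53/3, 0)
  seg 3: down by d11 = 23 → (53/3, -23)
  seg 4: down by d4 = 17/5 → (53/3, -132/5)
  seg 5: down by d6 = -237/5 → (53/3, 21)
  seg 6: down by d3 = 8 → (53/3, 13)
  seg 7: up by d8 = -79/5 → (53/3, -14/5)
  seg 8: right by d12 = 44/3 → (97/3, -14/5)
  seg 9: up by d3 = 8 → (97/3, 26/5)

d5 = 46
d6 = -237/5
d7 = 43
d8 = -79/5
d9 = 20/3
d10 = -2153/15
d11 = 23
d12 = 44/3
endpoint = (97/3, 26/5)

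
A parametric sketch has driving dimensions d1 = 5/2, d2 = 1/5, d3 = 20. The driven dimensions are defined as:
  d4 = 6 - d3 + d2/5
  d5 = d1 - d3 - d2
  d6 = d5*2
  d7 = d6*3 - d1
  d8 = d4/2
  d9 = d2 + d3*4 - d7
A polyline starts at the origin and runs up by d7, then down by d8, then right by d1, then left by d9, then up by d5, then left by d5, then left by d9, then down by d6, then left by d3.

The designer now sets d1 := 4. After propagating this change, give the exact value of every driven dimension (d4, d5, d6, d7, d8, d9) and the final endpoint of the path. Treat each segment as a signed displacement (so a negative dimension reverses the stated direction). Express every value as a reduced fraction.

Apply edit: d1 := 4
  d4 = 6 - d3 + d2/5 = -349/25
  d5 = d1 - d3 - d2 = -81/5
  d6 = d5*2 = -162/5
  d7 = d6*3 - d1 = -506/5
  d8 = d4/2 = -349/50
  d9 = d2 + d3*4 - d7 = 907/5
Walk from origin (0, 0):
  seg 1: up by d7 = -506/5 → (0, -506/5)
  seg 2: down by d8 = -349/50 → (0, -4711/50)
  seg 3: right by d1 = 4 → (4, -4711/50)
  seg 4: left by d9 = 907/5 → (-887/5, -4711/50)
  seg 5: up by d5 = -81/5 → (-887/5, -5521/50)
  seg 6: left by d5 = -81/5 → (-806/5, -5521/50)
  seg 7: left by d9 = 907/5 → (-1713/5, -5521/50)
  seg 8: down by d6 = -162/5 → (-1713/5, -3901/50)
  seg 9: left by d3 = 20 → (-1813/5, -3901/50)

d4 = -349/25
d5 = -81/5
d6 = -162/5
d7 = -506/5
d8 = -349/50
d9 = 907/5
endpoint = (-1813/5, -3901/50)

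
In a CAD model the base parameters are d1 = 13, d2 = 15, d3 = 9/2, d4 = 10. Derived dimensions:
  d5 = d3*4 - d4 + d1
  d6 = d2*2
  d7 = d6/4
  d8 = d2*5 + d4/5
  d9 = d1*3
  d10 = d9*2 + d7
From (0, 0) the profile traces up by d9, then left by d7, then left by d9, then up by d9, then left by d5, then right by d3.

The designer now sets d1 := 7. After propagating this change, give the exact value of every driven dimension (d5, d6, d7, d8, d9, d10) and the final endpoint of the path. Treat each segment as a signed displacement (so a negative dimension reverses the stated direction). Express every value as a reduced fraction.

Apply edit: d1 := 7
  d5 = d3*4 - d4 + d1 = 15
  d6 = d2*2 = 30
  d7 = d6/4 = 15/2
  d8 = d2*5 + d4/5 = 77
  d9 = d1*3 = 21
  d10 = d9*2 + d7 = 99/2
Walk from origin (0, 0):
  seg 1: up by d9 = 21 → (0, 21)
  seg 2: left by d7 = 15/2 → (-15/2, 21)
  seg 3: left by d9 = 21 → (-57/2, 21)
  seg 4: up by d9 = 21 → (-57/2, 42)
  seg 5: left by d5 = 15 → (-87/2, 42)
  seg 6: right by d3 = 9/2 → (-39, 42)

d5 = 15
d6 = 30
d7 = 15/2
d8 = 77
d9 = 21
d10 = 99/2
endpoint = (-39, 42)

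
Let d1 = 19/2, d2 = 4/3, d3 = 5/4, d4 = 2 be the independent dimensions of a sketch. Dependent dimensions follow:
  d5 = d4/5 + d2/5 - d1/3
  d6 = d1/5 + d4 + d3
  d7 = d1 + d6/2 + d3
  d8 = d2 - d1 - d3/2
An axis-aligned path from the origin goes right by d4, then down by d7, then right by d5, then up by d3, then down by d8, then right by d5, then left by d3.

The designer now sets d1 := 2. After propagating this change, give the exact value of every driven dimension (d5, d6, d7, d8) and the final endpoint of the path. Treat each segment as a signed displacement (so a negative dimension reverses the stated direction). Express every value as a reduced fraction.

d5 = 0
d6 = 73/20
d7 = 203/40
d8 = -31/24
endpoint = (3/4, -38/15)

Apply edit: d1 := 2
  d5 = d4/5 + d2/5 - d1/3 = 0
  d6 = d1/5 + d4 + d3 = 73/20
  d7 = d1 + d6/2 + d3 = 203/40
  d8 = d2 - d1 - d3/2 = -31/24
Walk from origin (0, 0):
  seg 1: right by d4 = 2 → (2, 0)
  seg 2: down by d7 = 203/40 → (2, -203/40)
  seg 3: right by d5 = 0 → (2, -203/40)
  seg 4: up by d3 = 5/4 → (2, -153/40)
  seg 5: down by d8 = -31/24 → (2, -38/15)
  seg 6: right by d5 = 0 → (2, -38/15)
  seg 7: left by d3 = 5/4 → (3/4, -38/15)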